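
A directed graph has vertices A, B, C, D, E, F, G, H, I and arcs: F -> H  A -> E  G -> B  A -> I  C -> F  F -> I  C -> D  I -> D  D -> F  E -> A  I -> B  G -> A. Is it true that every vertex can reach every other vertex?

There is no directed path from D to A, so the graph is not strongly connected.

No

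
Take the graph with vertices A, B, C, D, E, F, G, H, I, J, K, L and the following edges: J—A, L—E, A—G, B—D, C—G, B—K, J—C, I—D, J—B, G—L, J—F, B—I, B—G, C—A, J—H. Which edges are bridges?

The edges on the cycle B-I-D-B are not bridges since each lies on that cycle.
But removing E—L disconnects E from L; removing J—F disconnects J from F; removing J—H disconnects J from H; removing L—G disconnects L from G — these are bridges.
In total 5 edges are bridges.

B-K, E-L, F-J, G-L, H-J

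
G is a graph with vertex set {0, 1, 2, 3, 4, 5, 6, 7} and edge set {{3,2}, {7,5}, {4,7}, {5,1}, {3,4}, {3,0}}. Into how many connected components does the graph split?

6 is isolated — a component by itself.
Starting from 0 we can reach 0, 1, 2, 3, 4, 5, 7. That is one component of size 7.
Total: 2 components.

2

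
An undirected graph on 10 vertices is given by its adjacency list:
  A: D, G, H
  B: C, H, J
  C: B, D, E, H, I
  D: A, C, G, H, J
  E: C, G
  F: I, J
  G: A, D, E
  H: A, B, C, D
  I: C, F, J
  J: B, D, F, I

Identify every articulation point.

none

Removing I, for instance, still leaves 1 component. No single vertex removal increases the component count — the graph has no articulation points.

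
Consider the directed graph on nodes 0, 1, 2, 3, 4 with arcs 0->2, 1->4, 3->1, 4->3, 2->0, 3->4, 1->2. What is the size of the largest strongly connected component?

3

{1, 3, 4} are all mutually reachable — one SCC of size 3.
{0, 2} are all mutually reachable — one SCC of size 2.
The largest has 3 vertices.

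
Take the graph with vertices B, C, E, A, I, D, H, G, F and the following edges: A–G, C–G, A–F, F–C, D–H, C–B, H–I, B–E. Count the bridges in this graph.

The edges on the cycle A-F-C-G-A are not bridges since each lies on that cycle.
But removing B–E disconnects B from E; removing C–B disconnects C from B; removing D–H disconnects D from H; removing I–H disconnects I from H — these are bridges.
That makes 4 bridges.

4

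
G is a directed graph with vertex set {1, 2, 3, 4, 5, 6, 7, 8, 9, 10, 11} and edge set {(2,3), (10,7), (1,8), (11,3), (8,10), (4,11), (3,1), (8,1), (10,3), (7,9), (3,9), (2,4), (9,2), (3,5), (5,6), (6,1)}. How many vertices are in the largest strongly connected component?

{1, 2, 3, 4, 5, 6, 7, 8, 9, 10, 11} are all mutually reachable — one SCC of size 11.
The largest has 11 vertices.

11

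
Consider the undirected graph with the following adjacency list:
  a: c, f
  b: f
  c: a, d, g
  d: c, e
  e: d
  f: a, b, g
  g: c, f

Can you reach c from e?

From e we can reach a, b, c, d, e, f, g, which includes c.

Yes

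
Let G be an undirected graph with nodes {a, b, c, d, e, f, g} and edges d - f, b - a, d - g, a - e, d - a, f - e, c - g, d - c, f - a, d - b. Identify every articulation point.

d

Removing d increases the component count from 1 to 2, so d is a cut vertex.
By contrast removing g leaves 1 component; it is not a cut vertex. No other vertex is a cut vertex either.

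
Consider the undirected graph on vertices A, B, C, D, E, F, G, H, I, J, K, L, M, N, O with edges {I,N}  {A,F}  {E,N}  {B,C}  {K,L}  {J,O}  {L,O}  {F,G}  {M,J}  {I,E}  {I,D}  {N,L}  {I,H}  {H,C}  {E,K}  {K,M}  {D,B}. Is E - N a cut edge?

After removing E - N, the path E-I-N still connects them, so the edge is not a bridge.

No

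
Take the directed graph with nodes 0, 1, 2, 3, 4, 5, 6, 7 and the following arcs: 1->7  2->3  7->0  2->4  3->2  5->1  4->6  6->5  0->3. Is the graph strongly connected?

From 5 we can reach every vertex (0, 1, 2, 3, 4, 5, 6, 7), and every vertex can reach 5 (0, 1, 2, 3, 4, 5, 6, 7). So the whole graph is one strongly connected component.

Yes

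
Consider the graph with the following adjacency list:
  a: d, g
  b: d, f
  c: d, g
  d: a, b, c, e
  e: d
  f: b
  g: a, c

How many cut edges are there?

3

The edges on the cycle c-d-a-g-c are not bridges since each lies on that cycle.
But removing d-b disconnects d from b; removing d-e disconnects d from e; removing b-f disconnects b from f — these are bridges.
That makes 3 bridges.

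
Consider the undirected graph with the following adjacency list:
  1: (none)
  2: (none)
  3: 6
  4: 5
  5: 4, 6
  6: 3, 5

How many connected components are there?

1 is isolated — a component by itself.
2 is isolated — a component by itself.
Starting from 3 we can reach 3, 4, 5, 6. That is one component of size 4.
Total: 3 components.

3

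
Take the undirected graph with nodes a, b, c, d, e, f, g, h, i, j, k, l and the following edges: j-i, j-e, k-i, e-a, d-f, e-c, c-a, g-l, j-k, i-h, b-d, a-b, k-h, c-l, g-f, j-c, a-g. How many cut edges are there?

The edges on the cycle a-b-d-f-g-a are not bridges since each lies on that cycle.
Every edge lies on some cycle, so there are no bridges.

0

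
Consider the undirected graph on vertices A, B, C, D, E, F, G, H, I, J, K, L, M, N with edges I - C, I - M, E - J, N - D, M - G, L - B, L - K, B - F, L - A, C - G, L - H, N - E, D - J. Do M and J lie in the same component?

No

The component containing M is {C, G, I, M}, and J is not in it.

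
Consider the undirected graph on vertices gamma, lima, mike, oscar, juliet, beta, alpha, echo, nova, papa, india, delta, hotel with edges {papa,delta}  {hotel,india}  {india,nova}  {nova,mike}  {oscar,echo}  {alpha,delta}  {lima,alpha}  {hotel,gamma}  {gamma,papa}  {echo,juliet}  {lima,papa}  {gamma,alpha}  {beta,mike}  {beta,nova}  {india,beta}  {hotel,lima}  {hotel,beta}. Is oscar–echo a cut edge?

Yes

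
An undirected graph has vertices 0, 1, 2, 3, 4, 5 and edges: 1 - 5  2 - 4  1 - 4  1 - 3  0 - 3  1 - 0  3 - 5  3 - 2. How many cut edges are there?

The edges on the cycle 1-0-3-1 are not bridges since each lies on that cycle.
Every edge lies on some cycle, so there are no bridges.

0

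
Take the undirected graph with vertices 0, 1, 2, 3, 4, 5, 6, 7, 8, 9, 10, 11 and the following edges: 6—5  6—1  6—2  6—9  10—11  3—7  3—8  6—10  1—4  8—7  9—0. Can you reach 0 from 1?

Yes

From 1 we can reach 0, 1, 2, 4, 5, 6, 9, 10, 11, which includes 0.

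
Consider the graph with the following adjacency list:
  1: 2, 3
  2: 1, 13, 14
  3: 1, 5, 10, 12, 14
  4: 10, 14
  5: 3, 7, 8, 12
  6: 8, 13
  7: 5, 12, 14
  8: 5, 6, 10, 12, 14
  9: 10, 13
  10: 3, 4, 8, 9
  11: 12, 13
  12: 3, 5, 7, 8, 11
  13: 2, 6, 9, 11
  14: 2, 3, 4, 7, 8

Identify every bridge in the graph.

none

The edges on the cycle 12-3-1-2-13-11-12 are not bridges since each lies on that cycle.
Every edge lies on some cycle, so there are no bridges.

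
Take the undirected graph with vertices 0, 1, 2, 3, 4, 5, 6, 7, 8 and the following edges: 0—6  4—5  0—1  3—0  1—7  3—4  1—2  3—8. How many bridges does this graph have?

8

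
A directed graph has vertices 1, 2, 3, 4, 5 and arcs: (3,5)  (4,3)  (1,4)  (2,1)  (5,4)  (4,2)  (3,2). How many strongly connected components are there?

1

{1, 2, 3, 4, 5} are all mutually reachable — one SCC of size 5.
That gives 1 strongly connected component.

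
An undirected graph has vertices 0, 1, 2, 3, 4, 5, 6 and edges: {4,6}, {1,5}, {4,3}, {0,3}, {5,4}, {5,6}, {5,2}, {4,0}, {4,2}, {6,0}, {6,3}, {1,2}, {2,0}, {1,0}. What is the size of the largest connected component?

7

Starting from 0 we can reach 0, 1, 2, 3, 4, 5, 6. That is one component of size 7.
The largest has 7 vertices.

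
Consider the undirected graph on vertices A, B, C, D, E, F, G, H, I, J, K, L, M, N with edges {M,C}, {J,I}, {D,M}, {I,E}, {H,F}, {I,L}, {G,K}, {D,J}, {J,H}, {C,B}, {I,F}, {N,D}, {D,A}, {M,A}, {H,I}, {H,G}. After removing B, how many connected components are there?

With B gone, the remaining components are: {A, C, D, E, F, G, H, I, J, K, L, M, N}.
That is 1 component.

1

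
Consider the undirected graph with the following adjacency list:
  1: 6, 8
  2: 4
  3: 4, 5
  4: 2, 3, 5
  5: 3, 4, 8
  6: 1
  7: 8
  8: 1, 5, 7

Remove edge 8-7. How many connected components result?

Before removal there is 1 component.
8-7 is a bridge — removing it separates 8's side from 7's side.
After removal: 2 components.

2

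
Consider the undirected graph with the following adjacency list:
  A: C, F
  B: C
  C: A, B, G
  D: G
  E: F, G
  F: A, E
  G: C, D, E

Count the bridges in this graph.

2

The edges on the cycle E-F-A-C-G-E are not bridges since each lies on that cycle.
But removing G-D disconnects G from D; removing C-B disconnects C from B — these are bridges.
That makes 2 bridges.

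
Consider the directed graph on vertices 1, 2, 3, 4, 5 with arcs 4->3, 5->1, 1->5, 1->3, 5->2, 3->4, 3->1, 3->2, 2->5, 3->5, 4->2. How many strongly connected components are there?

{1, 2, 3, 4, 5} are all mutually reachable — one SCC of size 5.
That gives 1 strongly connected component.

1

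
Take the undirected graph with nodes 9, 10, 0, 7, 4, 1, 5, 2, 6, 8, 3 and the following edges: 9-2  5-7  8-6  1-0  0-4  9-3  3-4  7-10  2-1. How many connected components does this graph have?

Starting from 6 we can reach 6, 8. That is one component of size 2.
Starting from 5 we can reach 5, 7, 10. That is one component of size 3.
Starting from 0 we can reach 0, 1, 2, 3, 4, 9. That is one component of size 6.
Total: 3 components.

3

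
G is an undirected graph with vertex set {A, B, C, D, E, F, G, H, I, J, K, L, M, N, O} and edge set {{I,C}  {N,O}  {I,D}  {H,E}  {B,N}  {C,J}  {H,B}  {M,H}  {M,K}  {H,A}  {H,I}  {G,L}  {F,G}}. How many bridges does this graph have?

removing F - G disconnects F from G; removing H - I disconnects H from I; removing M - K disconnects M from K; removing A - H disconnects A from H — these are bridges.
In total 13 edges are bridges.

13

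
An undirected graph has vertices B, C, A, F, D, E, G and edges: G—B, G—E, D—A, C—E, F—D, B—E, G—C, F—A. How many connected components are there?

Starting from A we can reach A, D, F. That is one component of size 3.
Starting from B we can reach B, C, E, G. That is one component of size 4.
Total: 2 components.

2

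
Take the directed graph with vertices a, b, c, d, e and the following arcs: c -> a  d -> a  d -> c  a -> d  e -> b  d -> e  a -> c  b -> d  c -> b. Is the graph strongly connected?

Yes

From c we can reach every vertex (a, b, c, d, e), and every vertex can reach c (a, b, c, d, e). So the whole graph is one strongly connected component.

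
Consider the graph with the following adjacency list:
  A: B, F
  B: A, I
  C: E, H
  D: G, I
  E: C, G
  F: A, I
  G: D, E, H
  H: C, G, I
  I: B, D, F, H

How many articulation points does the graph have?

1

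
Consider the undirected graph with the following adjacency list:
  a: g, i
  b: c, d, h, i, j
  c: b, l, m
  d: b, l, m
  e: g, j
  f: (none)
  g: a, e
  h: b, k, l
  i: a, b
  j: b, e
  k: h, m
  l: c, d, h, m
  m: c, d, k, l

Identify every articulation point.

b

Removing b increases the component count from 2 to 3, so b is a cut vertex.
By contrast removing c leaves 2 components; it is not a cut vertex. No other vertex is a cut vertex either.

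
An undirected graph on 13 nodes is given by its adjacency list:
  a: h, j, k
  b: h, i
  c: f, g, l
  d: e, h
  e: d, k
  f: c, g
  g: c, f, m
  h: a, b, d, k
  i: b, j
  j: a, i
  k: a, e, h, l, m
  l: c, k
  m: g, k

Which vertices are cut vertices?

Removing k increases the component count from 1 to 2, so k is a cut vertex.
By contrast removing m leaves 1 component; it is not a cut vertex. No other vertex is a cut vertex either.

k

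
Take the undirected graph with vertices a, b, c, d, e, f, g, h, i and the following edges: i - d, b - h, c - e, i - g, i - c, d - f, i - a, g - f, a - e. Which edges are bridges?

b-h

The edges on the cycle i-g-f-d-i are not bridges since each lies on that cycle.
But removing h - b disconnects h from b — this is a bridge.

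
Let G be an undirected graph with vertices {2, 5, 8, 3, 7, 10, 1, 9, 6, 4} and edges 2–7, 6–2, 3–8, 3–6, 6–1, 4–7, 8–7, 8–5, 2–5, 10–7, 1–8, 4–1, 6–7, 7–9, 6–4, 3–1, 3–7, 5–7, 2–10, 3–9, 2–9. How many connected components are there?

Starting from 1 we can reach 1, 2, 3, 4, 5, 6, 7, 8, 9, 10. That is one component of size 10.
Total: 1 component.

1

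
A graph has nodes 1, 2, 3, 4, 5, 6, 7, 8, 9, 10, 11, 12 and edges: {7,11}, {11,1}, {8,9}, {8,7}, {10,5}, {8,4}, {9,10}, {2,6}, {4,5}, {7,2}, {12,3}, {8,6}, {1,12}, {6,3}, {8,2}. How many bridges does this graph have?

The edges on the cycle 8-7-11-1-12-3-6-8 are not bridges since each lies on that cycle.
Every edge lies on some cycle, so there are no bridges.

0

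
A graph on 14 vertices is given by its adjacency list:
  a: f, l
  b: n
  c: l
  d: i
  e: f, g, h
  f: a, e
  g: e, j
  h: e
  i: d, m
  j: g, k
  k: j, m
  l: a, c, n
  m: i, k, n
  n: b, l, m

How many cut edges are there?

The edges on the cycle j-k-m-n-l-a-f-e-g-j are not bridges since each lies on that cycle.
But removing h-e disconnects h from e; removing l-c disconnects l from c; removing b-n disconnects b from n; removing i-d disconnects i from d — these are bridges.
In total 5 edges are bridges.

5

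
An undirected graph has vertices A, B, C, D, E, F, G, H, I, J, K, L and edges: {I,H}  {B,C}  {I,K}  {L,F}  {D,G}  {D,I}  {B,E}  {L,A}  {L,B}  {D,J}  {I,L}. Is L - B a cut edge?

Removing L - B leaves no path between L and B: the component count goes from 1 to 2. So it is a bridge.

Yes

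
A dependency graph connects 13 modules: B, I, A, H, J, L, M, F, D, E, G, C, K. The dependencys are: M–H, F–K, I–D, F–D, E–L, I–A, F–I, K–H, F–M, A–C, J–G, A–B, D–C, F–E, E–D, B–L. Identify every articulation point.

F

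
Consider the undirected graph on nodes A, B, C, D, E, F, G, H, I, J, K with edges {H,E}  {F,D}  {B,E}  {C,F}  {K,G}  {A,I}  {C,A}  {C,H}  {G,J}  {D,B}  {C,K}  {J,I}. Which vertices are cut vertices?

C

Removing C increases the component count from 1 to 2, so C is a cut vertex.
By contrast removing K leaves 1 component; it is not a cut vertex. No other vertex is a cut vertex either.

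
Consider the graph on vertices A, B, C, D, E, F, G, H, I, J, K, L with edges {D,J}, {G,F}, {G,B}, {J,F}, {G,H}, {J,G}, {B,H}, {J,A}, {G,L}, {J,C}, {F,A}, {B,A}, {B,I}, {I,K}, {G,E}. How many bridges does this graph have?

The edges on the cycle G-B-H-G are not bridges since each lies on that cycle.
But removing I–K disconnects I from K; removing G–E disconnects G from E; removing J–D disconnects J from D; removing J–C disconnects J from C — these are bridges.
In total 6 edges are bridges.

6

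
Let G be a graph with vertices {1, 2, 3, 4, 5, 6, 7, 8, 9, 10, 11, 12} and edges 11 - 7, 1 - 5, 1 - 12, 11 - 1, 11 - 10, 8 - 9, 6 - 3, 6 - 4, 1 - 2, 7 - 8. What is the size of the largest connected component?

9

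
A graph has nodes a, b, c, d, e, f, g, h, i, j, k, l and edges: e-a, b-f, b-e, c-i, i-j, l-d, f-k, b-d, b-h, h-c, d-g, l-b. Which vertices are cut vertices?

Removing b increases the component count from 1 to 4, so b is a cut vertex.
Removing c increases the component count from 1 to 2, so c is a cut vertex.
Removing d increases the component count from 1 to 2, so d is a cut vertex.
Likewise e, f, h, i are cut vertices.
By contrast removing g leaves 1 component; it is not a cut vertex. No other vertex is a cut vertex either.

b, c, d, e, f, h, i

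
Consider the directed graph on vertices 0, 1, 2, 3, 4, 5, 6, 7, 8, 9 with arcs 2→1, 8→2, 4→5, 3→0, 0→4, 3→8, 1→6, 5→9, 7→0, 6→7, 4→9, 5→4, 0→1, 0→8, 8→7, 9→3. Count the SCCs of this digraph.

1

{0, 1, 2, 3, 4, 5, 6, 7, 8, 9} are all mutually reachable — one SCC of size 10.
That gives 1 strongly connected component.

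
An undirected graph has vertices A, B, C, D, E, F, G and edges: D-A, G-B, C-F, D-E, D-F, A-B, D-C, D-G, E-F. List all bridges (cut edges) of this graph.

The edges on the cycle D-E-F-D are not bridges since each lies on that cycle.
Every edge lies on some cycle, so there are no bridges.

none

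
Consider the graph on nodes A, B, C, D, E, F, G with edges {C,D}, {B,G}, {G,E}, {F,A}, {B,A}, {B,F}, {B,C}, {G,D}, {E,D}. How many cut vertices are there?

Removing B increases the component count from 1 to 2, so B is a cut vertex.
By contrast removing G leaves 1 component; it is not a cut vertex. No other vertex is a cut vertex either.

1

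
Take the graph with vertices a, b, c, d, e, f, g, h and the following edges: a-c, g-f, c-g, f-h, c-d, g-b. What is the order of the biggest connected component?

7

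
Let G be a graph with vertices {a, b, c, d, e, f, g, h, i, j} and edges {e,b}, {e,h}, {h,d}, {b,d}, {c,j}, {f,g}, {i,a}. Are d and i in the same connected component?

The component containing d is {b, d, e, h}, and i is not in it.

No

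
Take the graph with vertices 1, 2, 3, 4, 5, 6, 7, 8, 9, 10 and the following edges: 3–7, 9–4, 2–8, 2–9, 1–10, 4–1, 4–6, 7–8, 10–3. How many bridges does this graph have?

The edges on the cycle 2-9-4-1-10-3-7-8-2 are not bridges since each lies on that cycle.
But removing 6–4 disconnects 6 from 4 — this is a bridge.

1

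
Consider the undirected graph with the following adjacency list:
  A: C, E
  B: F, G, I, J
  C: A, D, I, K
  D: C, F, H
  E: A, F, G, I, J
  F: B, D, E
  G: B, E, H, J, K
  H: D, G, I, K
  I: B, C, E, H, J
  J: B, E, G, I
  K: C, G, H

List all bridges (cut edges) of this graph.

none

The edges on the cycle H-G-K-H are not bridges since each lies on that cycle.
Every edge lies on some cycle, so there are no bridges.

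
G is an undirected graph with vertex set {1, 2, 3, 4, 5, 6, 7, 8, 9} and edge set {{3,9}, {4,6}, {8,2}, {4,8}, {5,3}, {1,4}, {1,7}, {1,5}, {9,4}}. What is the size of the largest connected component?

Starting from 1 we can reach 1, 2, 3, 4, 5, 6, 7, 8, 9. That is one component of size 9.
The largest has 9 vertices.

9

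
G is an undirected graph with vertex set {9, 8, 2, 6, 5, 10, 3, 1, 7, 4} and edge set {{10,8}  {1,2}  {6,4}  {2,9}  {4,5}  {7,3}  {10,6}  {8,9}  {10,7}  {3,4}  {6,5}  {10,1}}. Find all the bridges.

The edges on the cycle 10-7-3-4-5-6-10 are not bridges since each lies on that cycle.
Every edge lies on some cycle, so there are no bridges.

none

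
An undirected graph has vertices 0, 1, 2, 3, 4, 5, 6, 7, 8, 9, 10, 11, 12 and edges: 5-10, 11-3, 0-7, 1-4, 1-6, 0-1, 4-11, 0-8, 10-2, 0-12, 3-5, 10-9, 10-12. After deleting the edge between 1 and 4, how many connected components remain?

1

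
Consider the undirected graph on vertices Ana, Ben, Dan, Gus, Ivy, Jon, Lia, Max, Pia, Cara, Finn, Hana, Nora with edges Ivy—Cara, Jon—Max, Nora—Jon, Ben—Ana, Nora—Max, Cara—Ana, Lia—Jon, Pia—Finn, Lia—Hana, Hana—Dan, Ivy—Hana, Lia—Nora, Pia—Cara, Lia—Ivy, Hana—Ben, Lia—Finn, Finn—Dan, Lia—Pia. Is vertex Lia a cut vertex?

Deleting Lia raises the number of components from 2 to 3, so Lia is a cut vertex.

Yes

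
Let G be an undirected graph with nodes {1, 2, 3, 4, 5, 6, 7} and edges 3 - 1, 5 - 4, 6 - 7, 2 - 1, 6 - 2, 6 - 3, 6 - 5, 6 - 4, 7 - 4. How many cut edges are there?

0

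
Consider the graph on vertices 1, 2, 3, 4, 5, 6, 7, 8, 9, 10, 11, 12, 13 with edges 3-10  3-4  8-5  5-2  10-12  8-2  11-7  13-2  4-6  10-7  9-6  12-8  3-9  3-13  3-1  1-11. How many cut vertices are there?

Removing 3 increases the component count from 1 to 2, so 3 is a cut vertex.
By contrast removing 2 leaves 1 component; it is not a cut vertex. No other vertex is a cut vertex either.

1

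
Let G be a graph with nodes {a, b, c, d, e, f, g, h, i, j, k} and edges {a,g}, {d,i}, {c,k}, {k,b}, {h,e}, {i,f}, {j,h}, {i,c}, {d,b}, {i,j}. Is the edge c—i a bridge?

After removing c—i, the path c-k-b-d-i still connects them, so the edge is not a bridge.

No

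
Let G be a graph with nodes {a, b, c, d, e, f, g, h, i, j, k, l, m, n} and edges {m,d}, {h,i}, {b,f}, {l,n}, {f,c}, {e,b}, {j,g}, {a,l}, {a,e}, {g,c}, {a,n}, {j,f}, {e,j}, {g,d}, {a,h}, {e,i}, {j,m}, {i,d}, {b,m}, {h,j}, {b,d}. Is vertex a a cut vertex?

Yes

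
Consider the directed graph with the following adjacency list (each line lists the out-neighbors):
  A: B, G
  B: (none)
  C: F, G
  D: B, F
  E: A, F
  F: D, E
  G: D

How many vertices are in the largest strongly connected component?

{A, D, E, F, G} are all mutually reachable — one SCC of size 5.
{B} is an SCC by itself.
{C} is an SCC by itself.
The largest has 5 vertices.

5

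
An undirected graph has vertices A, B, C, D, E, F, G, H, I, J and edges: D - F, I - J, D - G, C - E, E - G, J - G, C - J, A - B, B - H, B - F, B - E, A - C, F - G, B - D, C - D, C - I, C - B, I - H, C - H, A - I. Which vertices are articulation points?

none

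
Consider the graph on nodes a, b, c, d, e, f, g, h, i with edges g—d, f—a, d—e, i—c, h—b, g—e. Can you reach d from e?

From e we can reach d, e, g, which includes d.

Yes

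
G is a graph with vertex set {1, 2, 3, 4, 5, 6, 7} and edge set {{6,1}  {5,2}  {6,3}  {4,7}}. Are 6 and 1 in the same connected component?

From 6 we can reach 1, 3, 6, which includes 1.

Yes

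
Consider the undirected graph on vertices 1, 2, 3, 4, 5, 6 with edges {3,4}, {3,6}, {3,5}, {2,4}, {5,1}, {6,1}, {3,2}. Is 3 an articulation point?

Deleting 3 raises the number of components from 1 to 2, so 3 is a cut vertex.

Yes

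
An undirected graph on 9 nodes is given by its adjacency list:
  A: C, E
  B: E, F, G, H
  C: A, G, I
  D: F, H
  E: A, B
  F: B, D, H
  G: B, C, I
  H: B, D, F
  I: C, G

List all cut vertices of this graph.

B

Removing B increases the component count from 1 to 2, so B is a cut vertex.
By contrast removing E leaves 1 component; it is not a cut vertex. No other vertex is a cut vertex either.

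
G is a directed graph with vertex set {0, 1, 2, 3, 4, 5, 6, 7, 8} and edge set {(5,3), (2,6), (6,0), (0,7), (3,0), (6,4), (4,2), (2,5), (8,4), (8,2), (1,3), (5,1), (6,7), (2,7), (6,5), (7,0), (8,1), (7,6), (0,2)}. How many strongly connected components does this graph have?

2

{0, 1, 2, 3, 4, 5, 6, 7} are all mutually reachable — one SCC of size 8.
{8} is an SCC by itself.
That gives 2 strongly connected components.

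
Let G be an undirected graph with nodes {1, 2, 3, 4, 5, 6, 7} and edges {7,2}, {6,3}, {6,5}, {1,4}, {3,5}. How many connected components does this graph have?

Starting from 2 we can reach 2, 7. That is one component of size 2.
Starting from 1 we can reach 1, 4. That is one component of size 2.
Starting from 3 we can reach 3, 5, 6. That is one component of size 3.
Total: 3 components.

3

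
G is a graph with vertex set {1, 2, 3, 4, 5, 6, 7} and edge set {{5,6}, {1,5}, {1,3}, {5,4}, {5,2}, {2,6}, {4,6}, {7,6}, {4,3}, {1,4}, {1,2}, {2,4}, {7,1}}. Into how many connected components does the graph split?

1

Starting from 1 we can reach 1, 2, 3, 4, 5, 6, 7. That is one component of size 7.
Total: 1 component.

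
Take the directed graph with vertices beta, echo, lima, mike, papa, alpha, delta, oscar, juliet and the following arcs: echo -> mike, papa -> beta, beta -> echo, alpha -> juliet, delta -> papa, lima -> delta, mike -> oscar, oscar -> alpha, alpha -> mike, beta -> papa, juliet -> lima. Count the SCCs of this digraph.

{beta, echo, lima, mike, papa, alpha, delta, oscar, juliet} are all mutually reachable — one SCC of size 9.
That gives 1 strongly connected component.

1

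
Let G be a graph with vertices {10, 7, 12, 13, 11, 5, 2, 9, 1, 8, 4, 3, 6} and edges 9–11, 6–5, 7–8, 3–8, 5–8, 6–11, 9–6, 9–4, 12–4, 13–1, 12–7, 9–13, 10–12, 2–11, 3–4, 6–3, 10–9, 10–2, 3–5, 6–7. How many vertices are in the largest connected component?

Starting from 1 we can reach 1, 2, 3, 4, 5, 6, 7, 8, 9, 10, 11, 12, 13. That is one component of size 13.
The largest has 13 vertices.

13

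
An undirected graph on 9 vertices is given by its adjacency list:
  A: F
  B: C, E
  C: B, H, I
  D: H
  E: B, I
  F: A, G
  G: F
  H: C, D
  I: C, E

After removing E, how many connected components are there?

2

With E gone, the remaining components are: {A, F, G}; {B, C, D, H, I}.
That is 2 components.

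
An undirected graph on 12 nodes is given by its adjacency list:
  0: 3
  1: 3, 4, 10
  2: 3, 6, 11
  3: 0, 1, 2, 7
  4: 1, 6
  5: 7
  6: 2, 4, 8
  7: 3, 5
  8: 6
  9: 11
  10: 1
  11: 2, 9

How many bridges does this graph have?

7

The edges on the cycle 4-6-2-3-1-4 are not bridges since each lies on that cycle.
But removing 3-0 disconnects 3 from 0; removing 3-7 disconnects 3 from 7; removing 5-7 disconnects 5 from 7; removing 2-11 disconnects 2 from 11 — these are bridges.
In total 7 edges are bridges.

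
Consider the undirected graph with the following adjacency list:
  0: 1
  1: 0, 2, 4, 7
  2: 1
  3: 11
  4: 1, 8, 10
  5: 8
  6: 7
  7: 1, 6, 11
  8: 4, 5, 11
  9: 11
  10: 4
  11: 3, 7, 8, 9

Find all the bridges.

0-1, 1-2, 10-4, 11-3, 11-9, 5-8, 6-7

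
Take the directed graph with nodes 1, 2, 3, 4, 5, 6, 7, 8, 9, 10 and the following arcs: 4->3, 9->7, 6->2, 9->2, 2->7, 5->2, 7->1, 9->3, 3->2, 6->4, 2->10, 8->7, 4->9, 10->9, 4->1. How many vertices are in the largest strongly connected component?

{2, 3, 9, 10} are all mutually reachable — one SCC of size 4.
{6} is an SCC by itself.
{1} is an SCC by itself.
{8} is an SCC by itself.
{5} is an SCC by itself.
(and 2 more singleton SCCs)
The largest has 4 vertices.

4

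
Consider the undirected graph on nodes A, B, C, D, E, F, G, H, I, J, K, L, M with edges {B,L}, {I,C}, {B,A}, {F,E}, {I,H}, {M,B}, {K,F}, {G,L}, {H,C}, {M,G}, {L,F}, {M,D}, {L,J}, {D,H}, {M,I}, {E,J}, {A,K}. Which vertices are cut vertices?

M

Removing M increases the component count from 1 to 2, so M is a cut vertex.
By contrast removing I leaves 1 component; it is not a cut vertex. No other vertex is a cut vertex either.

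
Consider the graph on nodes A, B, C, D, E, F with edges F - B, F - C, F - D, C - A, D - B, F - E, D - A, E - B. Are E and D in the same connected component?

From E we can reach A, B, C, D, E, F, which includes D.

Yes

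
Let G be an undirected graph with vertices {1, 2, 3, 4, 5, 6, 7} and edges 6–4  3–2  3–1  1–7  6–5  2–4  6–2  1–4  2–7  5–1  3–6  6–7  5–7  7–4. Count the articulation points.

Removing 7, for instance, still leaves 1 component. No single vertex removal increases the component count — the graph has no articulation points.

0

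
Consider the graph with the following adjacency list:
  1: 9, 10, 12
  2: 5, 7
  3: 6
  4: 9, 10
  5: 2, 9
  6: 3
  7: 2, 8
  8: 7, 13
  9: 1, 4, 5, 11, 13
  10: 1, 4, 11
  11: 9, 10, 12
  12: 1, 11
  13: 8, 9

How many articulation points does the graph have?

Removing 9 increases the component count from 2 to 3, so 9 is a cut vertex.
By contrast removing 7 leaves 2 components; it is not a cut vertex. No other vertex is a cut vertex either.

1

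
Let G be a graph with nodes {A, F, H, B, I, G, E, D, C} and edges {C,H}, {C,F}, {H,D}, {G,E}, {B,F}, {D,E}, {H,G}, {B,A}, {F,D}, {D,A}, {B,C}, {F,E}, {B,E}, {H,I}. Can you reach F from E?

From E we can reach A, B, C, D, E, F, G, H, I, which includes F.

Yes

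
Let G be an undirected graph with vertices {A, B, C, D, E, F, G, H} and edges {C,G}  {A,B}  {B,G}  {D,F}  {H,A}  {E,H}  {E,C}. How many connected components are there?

Starting from D we can reach D, F. That is one component of size 2.
Starting from A we can reach A, B, C, E, G, H. That is one component of size 6.
Total: 2 components.

2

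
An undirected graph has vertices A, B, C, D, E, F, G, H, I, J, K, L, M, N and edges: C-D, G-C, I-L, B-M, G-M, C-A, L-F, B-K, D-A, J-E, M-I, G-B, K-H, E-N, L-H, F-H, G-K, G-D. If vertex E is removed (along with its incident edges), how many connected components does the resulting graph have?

With E gone, the remaining components are: {J}; {N}; {A, B, C, D, F, G, H, I, K, L, M}.
That is 3 components.

3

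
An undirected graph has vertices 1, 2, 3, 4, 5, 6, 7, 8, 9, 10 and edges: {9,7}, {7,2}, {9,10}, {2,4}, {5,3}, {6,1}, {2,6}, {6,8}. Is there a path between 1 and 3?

The component containing 1 is {1, 2, 4, 6, 7, 8, 9, 10}, and 3 is not in it.

No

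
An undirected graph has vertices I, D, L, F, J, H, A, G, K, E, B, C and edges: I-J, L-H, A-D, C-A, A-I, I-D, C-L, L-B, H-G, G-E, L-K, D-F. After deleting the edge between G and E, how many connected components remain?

Before removal there is 1 component.
G-E is a bridge — removing it separates G's side from E's side.
After removal: 2 components.

2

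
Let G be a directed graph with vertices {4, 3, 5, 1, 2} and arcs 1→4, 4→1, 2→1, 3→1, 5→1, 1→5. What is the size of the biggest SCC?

{1, 4, 5} are all mutually reachable — one SCC of size 3.
{2} is an SCC by itself.
{3} is an SCC by itself.
The largest has 3 vertices.

3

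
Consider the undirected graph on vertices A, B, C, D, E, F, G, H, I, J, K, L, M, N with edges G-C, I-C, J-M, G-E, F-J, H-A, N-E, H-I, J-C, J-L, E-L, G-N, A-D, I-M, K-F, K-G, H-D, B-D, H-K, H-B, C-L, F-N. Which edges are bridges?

none

The edges on the cycle H-B-D-H are not bridges since each lies on that cycle.
Every edge lies on some cycle, so there are no bridges.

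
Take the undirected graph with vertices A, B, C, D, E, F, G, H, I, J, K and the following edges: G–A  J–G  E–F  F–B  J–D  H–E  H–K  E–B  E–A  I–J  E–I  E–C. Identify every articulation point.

Removing E increases the component count from 1 to 4, so E is a cut vertex.
Removing H increases the component count from 1 to 2, so H is a cut vertex.
Removing J increases the component count from 1 to 2, so J is a cut vertex.
By contrast removing B leaves 1 component; it is not a cut vertex. No other vertex is a cut vertex either.

E, H, J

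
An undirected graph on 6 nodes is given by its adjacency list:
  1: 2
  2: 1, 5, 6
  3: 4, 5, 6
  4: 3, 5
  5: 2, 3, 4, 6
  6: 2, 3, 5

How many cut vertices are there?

Removing 2 increases the component count from 1 to 2, so 2 is a cut vertex.
By contrast removing 5 leaves 1 component; it is not a cut vertex. No other vertex is a cut vertex either.

1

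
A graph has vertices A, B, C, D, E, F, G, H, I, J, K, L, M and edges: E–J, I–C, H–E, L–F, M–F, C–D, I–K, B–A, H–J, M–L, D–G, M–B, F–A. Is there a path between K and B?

No

The component containing K is {C, D, G, I, K}, and B is not in it.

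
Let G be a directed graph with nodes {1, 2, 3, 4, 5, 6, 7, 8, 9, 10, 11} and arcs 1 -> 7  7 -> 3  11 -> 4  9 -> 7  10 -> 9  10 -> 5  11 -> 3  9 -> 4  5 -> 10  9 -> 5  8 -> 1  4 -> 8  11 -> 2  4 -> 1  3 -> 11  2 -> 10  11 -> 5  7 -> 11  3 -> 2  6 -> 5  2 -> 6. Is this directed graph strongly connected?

From 5 we can reach every vertex (1, 2, 3, 4, 5, 6, 7, 8, 9, 10, 11), and every vertex can reach 5 (1, 2, 3, 4, 5, 6, 7, 8, 9, 10, 11). So the whole graph is one strongly connected component.

Yes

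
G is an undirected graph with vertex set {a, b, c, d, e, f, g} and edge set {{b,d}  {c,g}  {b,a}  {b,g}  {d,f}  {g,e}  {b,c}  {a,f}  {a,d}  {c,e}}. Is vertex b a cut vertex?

Yes

Deleting b raises the number of components from 1 to 2, so b is a cut vertex.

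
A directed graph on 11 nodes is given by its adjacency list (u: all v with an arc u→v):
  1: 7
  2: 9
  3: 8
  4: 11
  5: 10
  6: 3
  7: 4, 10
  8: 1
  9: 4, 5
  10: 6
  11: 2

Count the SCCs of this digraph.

1

{1, 2, 3, 4, 5, 6, 7, 8, 9, 10, 11} are all mutually reachable — one SCC of size 11.
That gives 1 strongly connected component.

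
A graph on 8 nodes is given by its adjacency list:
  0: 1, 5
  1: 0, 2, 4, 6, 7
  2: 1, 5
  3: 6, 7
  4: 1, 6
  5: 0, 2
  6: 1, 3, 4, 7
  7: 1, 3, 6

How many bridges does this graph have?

0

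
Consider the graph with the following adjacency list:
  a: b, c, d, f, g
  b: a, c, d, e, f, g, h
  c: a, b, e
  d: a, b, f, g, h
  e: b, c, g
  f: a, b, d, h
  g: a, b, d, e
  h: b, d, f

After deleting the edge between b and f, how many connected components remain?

1

b and f are still connected via b-a-f, so the component count stays at 1.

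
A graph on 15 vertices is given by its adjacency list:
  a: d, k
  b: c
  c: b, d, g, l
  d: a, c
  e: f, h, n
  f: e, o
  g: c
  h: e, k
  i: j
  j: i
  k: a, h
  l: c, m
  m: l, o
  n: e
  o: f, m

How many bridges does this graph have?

4

The edges on the cycle m-o-f-e-h-k-a-d-c-l-m are not bridges since each lies on that cycle.
But removing c-b disconnects c from b; removing e-n disconnects e from n; removing c-g disconnects c from g; removing j-i disconnects j from i — these are bridges.
That makes 4 bridges.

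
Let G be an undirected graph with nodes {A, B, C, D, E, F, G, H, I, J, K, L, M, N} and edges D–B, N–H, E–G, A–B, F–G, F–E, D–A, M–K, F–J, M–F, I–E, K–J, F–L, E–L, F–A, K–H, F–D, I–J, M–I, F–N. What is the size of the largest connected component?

13

C is isolated — a component by itself.
Starting from A we can reach A, B, D, E, F, G, H, I, J, K, L, M, N. That is one component of size 13.
The largest has 13 vertices.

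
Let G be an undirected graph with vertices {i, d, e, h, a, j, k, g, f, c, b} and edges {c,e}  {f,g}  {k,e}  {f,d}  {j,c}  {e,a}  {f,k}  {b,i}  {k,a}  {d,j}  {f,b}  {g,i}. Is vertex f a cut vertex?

Yes

Deleting f raises the number of components from 2 to 3, so f is a cut vertex.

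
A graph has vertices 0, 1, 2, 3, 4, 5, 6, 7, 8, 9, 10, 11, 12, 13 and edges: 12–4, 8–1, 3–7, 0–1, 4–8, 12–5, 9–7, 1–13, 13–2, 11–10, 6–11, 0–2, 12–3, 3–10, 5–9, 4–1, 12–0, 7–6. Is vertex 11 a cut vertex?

No

Deleting 11 leaves 1 component (was 1) (its neighbors 6, 10 remain connected to each other), so 11 is not a cut vertex.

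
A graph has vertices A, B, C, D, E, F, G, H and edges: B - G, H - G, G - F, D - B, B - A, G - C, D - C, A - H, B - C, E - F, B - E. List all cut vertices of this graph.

Removing B, for instance, still leaves 1 component. No single vertex removal increases the component count — the graph has no articulation points.

none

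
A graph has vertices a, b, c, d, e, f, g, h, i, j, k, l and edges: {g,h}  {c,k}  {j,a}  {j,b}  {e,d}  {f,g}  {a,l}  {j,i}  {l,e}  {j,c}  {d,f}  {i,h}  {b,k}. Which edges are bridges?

none

The edges on the cycle j-b-k-c-j are not bridges since each lies on that cycle.
Every edge lies on some cycle, so there are no bridges.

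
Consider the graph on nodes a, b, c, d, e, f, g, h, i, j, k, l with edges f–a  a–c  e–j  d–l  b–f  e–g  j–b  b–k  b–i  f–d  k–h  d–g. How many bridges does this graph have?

6

The edges on the cycle e-j-b-f-d-g-e are not bridges since each lies on that cycle.
But removing k–b disconnects k from b; removing k–h disconnects k from h; removing c–a disconnects c from a; removing f–a disconnects f from a — these are bridges.
In total 6 edges are bridges.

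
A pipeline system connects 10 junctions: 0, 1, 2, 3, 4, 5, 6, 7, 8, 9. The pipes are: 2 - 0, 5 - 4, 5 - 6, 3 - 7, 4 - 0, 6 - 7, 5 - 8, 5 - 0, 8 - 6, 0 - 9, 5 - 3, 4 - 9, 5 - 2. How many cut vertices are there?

1

Removing 5 increases the component count from 2 to 3, so 5 is a cut vertex.
By contrast removing 4 leaves 2 components; it is not a cut vertex. No other vertex is a cut vertex either.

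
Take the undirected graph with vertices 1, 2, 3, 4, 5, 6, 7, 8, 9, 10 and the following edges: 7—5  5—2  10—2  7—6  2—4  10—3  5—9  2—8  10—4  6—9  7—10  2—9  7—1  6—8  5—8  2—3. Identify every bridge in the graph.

1-7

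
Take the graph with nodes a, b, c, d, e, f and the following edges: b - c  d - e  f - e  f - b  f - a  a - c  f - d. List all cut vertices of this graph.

f

Removing f increases the component count from 1 to 2, so f is a cut vertex.
By contrast removing e leaves 1 component; it is not a cut vertex. No other vertex is a cut vertex either.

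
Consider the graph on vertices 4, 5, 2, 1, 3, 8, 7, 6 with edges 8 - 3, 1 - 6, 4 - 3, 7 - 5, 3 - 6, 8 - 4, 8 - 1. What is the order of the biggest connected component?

5

2 is isolated — a component by itself.
Starting from 5 we can reach 5, 7. That is one component of size 2.
Starting from 1 we can reach 1, 3, 4, 6, 8. That is one component of size 5.
The largest has 5 vertices.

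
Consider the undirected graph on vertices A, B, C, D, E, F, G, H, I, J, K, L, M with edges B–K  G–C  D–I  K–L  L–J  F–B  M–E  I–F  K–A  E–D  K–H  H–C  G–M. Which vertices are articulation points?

K, L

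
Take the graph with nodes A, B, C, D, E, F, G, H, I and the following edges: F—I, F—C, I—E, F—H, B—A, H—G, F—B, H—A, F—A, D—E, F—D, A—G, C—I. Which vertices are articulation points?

Removing F increases the component count from 1 to 2, so F is a cut vertex.
By contrast removing B leaves 1 component; it is not a cut vertex. No other vertex is a cut vertex either.

F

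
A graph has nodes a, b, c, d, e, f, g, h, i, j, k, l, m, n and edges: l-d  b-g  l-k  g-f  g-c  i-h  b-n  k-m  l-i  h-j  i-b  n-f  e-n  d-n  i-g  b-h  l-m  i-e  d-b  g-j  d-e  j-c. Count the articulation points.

Removing l increases the component count from 2 to 3, so l is a cut vertex.
By contrast removing g leaves 2 components; it is not a cut vertex. No other vertex is a cut vertex either.

1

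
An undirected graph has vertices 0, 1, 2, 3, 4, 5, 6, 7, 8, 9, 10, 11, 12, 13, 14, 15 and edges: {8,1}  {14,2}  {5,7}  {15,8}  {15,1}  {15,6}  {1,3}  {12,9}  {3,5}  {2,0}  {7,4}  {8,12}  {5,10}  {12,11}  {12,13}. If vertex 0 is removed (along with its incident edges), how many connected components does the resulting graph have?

With 0 gone, the remaining components are: {2, 14}; {1, 3, 4, 5, 6, 7, 8, 9, 10, 11, 12, 13, 15}.
That is 2 components.

2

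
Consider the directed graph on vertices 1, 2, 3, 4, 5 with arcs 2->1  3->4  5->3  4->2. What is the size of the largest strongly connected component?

1

{2} is an SCC by itself.
{4} is an SCC by itself.
{5} is an SCC by itself.
{3} is an SCC by itself.
{1} is an SCC by itself.
The largest has 1 vertex.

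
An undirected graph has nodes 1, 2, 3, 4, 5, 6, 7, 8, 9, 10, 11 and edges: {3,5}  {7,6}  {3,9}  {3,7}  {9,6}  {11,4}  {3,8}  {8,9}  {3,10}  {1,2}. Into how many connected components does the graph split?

Starting from 4 we can reach 4, 11. That is one component of size 2.
Starting from 1 we can reach 1, 2. That is one component of size 2.
Starting from 3 we can reach 3, 5, 6, 7, 8, 9, 10. That is one component of size 7.
Total: 3 components.

3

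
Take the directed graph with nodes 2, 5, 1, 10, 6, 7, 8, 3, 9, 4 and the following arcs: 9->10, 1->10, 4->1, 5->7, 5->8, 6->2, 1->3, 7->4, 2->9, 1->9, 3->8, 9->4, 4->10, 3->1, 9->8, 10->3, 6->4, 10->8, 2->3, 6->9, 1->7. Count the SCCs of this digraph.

{1, 3, 4, 7, 9, 10} are all mutually reachable — one SCC of size 6.
{2} is an SCC by itself.
{8} is an SCC by itself.
{5} is an SCC by itself.
{6} is an SCC by itself.
That gives 5 strongly connected components.

5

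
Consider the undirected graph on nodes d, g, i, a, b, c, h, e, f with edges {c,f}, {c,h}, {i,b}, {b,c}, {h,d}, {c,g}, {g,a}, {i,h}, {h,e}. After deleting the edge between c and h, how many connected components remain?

c and h are still connected via c-b-i-h, so the component count stays at 1.

1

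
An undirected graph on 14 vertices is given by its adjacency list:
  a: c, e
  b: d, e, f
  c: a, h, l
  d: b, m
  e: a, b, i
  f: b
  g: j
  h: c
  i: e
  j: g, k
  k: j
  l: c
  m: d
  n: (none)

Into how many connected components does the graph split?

3

n is isolated — a component by itself.
Starting from g we can reach g, j, k. That is one component of size 3.
Starting from a we can reach a, b, c, d, e, f, h, i, l, m. That is one component of size 10.
Total: 3 components.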